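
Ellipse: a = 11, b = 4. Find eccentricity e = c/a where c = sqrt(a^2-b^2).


c = sqrt(121-16) = sqrt(105) = 10.2470
e = c/a = sqrt(105)/11 = 0.9315

e = 0.9315


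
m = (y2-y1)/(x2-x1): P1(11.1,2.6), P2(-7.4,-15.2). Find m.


dy = -15.2 - 2.6 = -17.8
dx = -7.4 - 11.1 = -18.5
m = -17.8/(-18.5) = 0.9622

m = 0.9622


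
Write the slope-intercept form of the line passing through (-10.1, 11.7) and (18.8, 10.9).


m = (-0.8)/(28.9) = -0.0277
b = y1 - m*x1 = 11.7 - (-0.8*(-10.1))/(28.9) = 11.7 - 0.2796 = 11.4204

y = -0.0277x + 11.4204


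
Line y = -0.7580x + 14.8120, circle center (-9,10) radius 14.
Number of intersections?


Substitute y = -0.7580x + 14.8120: (x+ 9)^2 + (-0.7580x+14.8120-10)^2 = 196
Expand to Ax^2 + Bx + C = 0, where b-k = 4.812
A = 1+m^2 = 1.574564
B = 2(m(b-k) - h) = 2(-0.7580*4.812 + 9) = 10.705008
C = h^2 + (b-k)^2 - r^2 = 81 + 23.155344 - 196 = -91.844656
disc = B^2-4AC = 114.5972 + 578.4612 = 693.0584
disc > 0

2 intersection points


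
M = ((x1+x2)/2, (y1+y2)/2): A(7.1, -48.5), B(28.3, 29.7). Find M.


Mx = (7.1 + 28.3)/2 = 35.4/2 = 17.7000
My = (-48.5 + 29.7)/2 = -18.8/2 = -9.4000

(17.7000, -9.4000)


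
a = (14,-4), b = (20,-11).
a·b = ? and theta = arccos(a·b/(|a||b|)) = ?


a·b = 14*20 - 4*(-11) = 280 + 44 = 324
|a| = sqrt(196+16) = 14.5602
|b| = sqrt(400+121) = 22.8254
cos(theta) = 324/(sqrt(212)*sqrt(521)) = 324/sqrt(110452) = 0.974896
theta = arccos(324/sqrt(110452)) = 12.8654 degrees

a·b = 324, theta = 12.8654 deg


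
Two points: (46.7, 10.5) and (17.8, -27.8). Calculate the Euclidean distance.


dx = 17.8 - 46.7 = -28.9
dy = -27.8 - 10.5 = -38.3
d = sqrt(835.21 + 1466.89) = sqrt(2302.1) = 47.9802

47.9802


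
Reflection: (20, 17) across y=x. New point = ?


Reflection rule for y=x: (y, x)
(20, 17) -> (17, 20)

(17, 20)


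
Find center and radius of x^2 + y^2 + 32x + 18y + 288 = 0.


h = -D/2 = -32/2 = -16
k = -E/2 = -18/2 = -9
r^2 = h^2 + k^2 - F = 256 + 81 - 288 = 49
r = 7

Center (-16, -9), radius = 7


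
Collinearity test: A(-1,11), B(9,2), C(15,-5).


-1*(2+ 5) + 9*(-5-11) + 15*(11-2)
= -7 - 144 + 135 = -16

No, not collinear (determinant = -16)


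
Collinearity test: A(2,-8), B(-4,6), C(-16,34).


2*(6-34) - 4*(34+ 8) - 16*(-8-6)
= -56 - 168 + 224 = 0

Yes, collinear (determinant = 0)


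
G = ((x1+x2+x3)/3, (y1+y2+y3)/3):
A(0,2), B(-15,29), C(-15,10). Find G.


Gx = (0- 15- 15)/3 = -30/3 = -10.0000
Gy = (2+29+10)/3 = 41/3 = 13.6667

G = (-10.0000, 13.6667)


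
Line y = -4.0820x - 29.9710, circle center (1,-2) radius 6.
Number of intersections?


Substitute y = -4.0820x - 29.9710: (x-1)^2 + (-4.0820x- 29.9710+ 2)^2 = 36
Expand to Ax^2 + Bx + C = 0, where b-k = -27.971
A = 1+m^2 = 17.662724
B = 2(m(b-k) - h) = 2(-4.0820*(-27.971) - 1) = 226.355244
C = h^2 + (b-k)^2 - r^2 = 1 + 782.376841 - 36 = 747.376841
disc = B^2-4AC = 51236.6965 - 52802.8435 = -1566.1470
disc < 0

0 intersection points


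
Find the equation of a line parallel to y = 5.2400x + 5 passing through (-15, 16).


Parallel lines have equal slopes.
m2 = 5.2400
b2 = 16 - 5.2400*(-15) = 94.6000

y = 5.2400x + 94.6000


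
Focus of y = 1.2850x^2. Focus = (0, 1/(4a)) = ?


a = 1.2850
4a = 5.1400
focus = (0, 1/5.1400) = (0, 0.1946)

Focus = (0, 0.1946)


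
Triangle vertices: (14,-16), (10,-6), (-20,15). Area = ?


14*(-6-15) = -294
10*(15+ 16) = 310
-20*(-16+ 6) = 200
sum = 216
Area = |216|/2 = 108.0000

108.0000 sq units


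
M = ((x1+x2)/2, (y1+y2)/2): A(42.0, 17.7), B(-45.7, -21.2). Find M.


Mx = (42.0 - 45.7)/2 = -3.7/2 = -1.8500
My = (17.7 - 21.2)/2 = -3.5/2 = -1.7500

(-1.8500, -1.7500)


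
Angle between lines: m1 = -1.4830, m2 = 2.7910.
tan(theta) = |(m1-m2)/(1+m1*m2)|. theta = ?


m1-m2 = -4.274
1+m1*m2 = -3.139053
tan(theta) = |-4.274/(-3.139053)| = 1.361557
theta = arctan(|-4.274/(-3.139053)|) = 53.7045 degrees (acute angle)

53.7045 degrees


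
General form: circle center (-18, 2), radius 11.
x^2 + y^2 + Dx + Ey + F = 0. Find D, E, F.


(x+ 18)^2 + (y-2)^2 = 11^2
D = -2h = 36, E = -2k = -4
F = h^2+k^2-r^2 = 324+4-121 = 207

D = 36, E = -4, F = 207


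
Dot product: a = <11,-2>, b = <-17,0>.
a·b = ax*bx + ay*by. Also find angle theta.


a·b = 11*(-17) - 2*0 = -187 + 0 = -187
|a| = sqrt(121+4) = 11.1803
|b| = sqrt(289+0) = 17.0000
cos(theta) = -187/(sqrt(125)*sqrt(289)) = -187/sqrt(36125) = -0.983870
theta = arccos(-187/sqrt(36125)) = 169.6952 degrees

a·b = -187, theta = 169.6952 deg


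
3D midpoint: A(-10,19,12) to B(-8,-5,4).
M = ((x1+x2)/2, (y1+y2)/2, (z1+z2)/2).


Mx = (-10- 8)/2 = -9.0000
My = (19- 5)/2 = 7.0000
Mz = (12+4)/2 = 8.0000

M = (-9.0000, 7.0000, 8.0000)


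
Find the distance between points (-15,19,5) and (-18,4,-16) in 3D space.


dx=-3, dy=-15, dz=-21
d = sqrt(9+225+441) = sqrt(675) = 25.9808

25.9808


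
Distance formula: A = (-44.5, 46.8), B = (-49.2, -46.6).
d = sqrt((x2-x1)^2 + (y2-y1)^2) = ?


dx = -49.2 + 44.5 = -4.7
dy = -46.6 - 46.8 = -93.4
d = sqrt(22.09 + 8723.56) = sqrt(8745.65) = 93.5182

93.5182


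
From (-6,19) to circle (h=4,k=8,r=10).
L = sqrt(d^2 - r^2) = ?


d = sqrt((-6-4)^2 + (19-8)^2) = sqrt(100+121) = 14.8661
L = sqrt(221.0000 - 100) = sqrt(121.0000) = 11.0000

11.0000


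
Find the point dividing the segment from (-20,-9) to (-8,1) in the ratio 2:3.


Px = (2*(-8) + 3*(-20))/5 = -76/5 = -15.2000
Py = (2*1 + 3*(-9))/5 = -25/5 = -5.0000

P = (-15.2000, -5.0000)


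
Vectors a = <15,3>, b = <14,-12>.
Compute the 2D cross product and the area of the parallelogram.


cross = 15*(-12) - 3*14 = -180 - 42 = -222
Parallelogram area = |-222| = 222

cross = -222, parallelogram area = 222


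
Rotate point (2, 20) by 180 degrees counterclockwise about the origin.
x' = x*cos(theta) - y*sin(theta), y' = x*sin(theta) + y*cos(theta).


cos(180) = -1, sin(180) = 0
x' = 2*(-1) - 20*0 = -2
y' = 2*0 + 20*(-1) = -20

(-2, -20)


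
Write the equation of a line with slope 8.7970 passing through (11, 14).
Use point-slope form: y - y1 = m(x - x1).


y - 14 = 8.7970(x - 11)
y = 8.7970x + 14 - 8.7970*11
y = 8.7970x - 82.7670

y = 8.7970x - 82.7670


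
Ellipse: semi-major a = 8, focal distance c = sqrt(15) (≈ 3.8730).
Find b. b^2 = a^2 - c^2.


b^2 = 8^2 - (sqrt(15))^2 = 64 - 15 = 49
b = sqrt(49) = 7

b = 7


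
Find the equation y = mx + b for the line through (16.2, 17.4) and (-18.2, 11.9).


m = (-5.5)/(-34.4) = 0.1599
b = y1 - m*x1 = 17.4 - (-5.5*16.2)/(-34.4) = 17.4 - 2.5901 = 14.8099

y = 0.1599x + 14.8099


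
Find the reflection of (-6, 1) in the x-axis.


Reflection rule for x-axis: (x, -y)
(-6, 1) -> (-6, -1)

(-6, -1)


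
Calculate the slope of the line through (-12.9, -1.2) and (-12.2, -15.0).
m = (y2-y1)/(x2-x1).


dy = -15.0 + 1.2 = -13.8
dx = -12.2 + 12.9 = 0.7
m = -13.8/0.7 = -19.7143

m = -19.7143


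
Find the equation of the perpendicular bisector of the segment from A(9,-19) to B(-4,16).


Midpoint = (2.5, -1.5)
Slope of AB = dy/dx = 35/(-13) = -2.6923
Perp slope = -dx/dy = 13/35 = 0.3714
b = My - (perp slope)*Mx = -1.5 + (-13*2.5)/35 = -1.5 - 0.9286 = -2.4286

y = 0.3714x - 2.4286


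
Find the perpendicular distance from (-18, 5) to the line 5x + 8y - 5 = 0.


|5*(-18) + 8*5 - 5| = |-55| = 55
sqrt(25 + 64) = sqrt(89) = 9.4340
d = 55/sqrt(89) = 5.8300

5.8300


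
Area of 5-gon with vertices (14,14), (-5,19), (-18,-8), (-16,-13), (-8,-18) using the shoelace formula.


sum(xi*y_{i+1}) = 14*19 - 5*(-8) - 18*(-13) - 16*(-18) - 8*14 = 716
sum(yi*x_{i+1}) = 14*(-5) + 19*(-18) - 8*(-16) - 13*(-8) - 18*14 = -432
Area = |716 + 432|/2 = 1148/2 = 574.0000

574.0000 sq units


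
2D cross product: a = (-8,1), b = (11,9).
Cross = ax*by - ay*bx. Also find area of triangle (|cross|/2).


cross = -8*9 - 1*11 = -72 - 11 = -83
Triangle area = |-83|/2 = 83/2 = 41.5000

cross = -83, triangle area = 41.5000


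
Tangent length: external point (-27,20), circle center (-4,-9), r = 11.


d = sqrt((-27+ 4)^2 + (20+ 9)^2) = sqrt(529+841) = 37.0135
L = sqrt(1370.0000 - 121) = sqrt(1249.0000) = 35.3412

35.3412


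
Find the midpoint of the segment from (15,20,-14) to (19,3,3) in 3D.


Mx = (15+19)/2 = 17.0000
My = (20+3)/2 = 11.5000
Mz = (-14+3)/2 = -5.5000

M = (17.0000, 11.5000, -5.5000)


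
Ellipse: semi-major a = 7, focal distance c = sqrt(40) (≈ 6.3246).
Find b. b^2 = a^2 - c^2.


b^2 = 7^2 - (sqrt(40))^2 = 49 - 40 = 9
b = sqrt(9) = 3

b = 3


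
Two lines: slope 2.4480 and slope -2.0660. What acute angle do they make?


m1-m2 = 4.514
1+m1*m2 = -4.057568
tan(theta) = |4.514/(-4.057568)| = 1.112489
theta = arctan(|4.514/(-4.057568)|) = 48.0481 degrees (acute angle)

48.0481 degrees


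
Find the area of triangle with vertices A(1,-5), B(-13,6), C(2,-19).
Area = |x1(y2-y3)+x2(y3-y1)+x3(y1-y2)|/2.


1*(6+ 19) = 25
-13*(-19+ 5) = 182
2*(-5-6) = -22
sum = 185
Area = |185|/2 = 92.5000

92.5000 sq units


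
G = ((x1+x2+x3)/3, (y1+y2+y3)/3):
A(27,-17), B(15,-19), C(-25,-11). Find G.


Gx = (27+15- 25)/3 = 17/3 = 5.6667
Gy = (-17- 19- 11)/3 = -47/3 = -15.6667

G = (5.6667, -15.6667)


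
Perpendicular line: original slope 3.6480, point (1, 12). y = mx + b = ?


Perpendicular slope = -1/m1 = -1/3.6480 = -0.2741
b2 = y0 - m2*x0 = 12 + 1/3.6480 = 12 + 0.2741 = 12.2741

y = -0.2741x + 12.2741


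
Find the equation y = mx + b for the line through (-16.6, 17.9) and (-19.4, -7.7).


m = (-25.6)/(-2.8) = 9.1429
b = y1 - m*x1 = 17.9 - (-25.6*(-16.6))/(-2.8) = 17.9 + 151.7714 = 169.6714

y = 9.1429x + 169.6714


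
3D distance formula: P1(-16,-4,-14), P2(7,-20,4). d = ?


dx=23, dy=-16, dz=18
d = sqrt(529+256+324) = sqrt(1109) = 33.3017

33.3017


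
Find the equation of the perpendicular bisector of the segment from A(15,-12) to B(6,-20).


Midpoint = (10.5, -16)
Slope of AB = dy/dx = -8/(-9) = 0.8889
Perp slope = -dx/dy = -9/8 = -1.1250
b = My - (perp slope)*Mx = -16 + (-9*10.5)/(-8) = -16 + 11.8125 = -4.1875

y = -1.1250x - 4.1875


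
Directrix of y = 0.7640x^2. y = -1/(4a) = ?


a = 0.7640
1/(4a) = 0.3272
directrix: y = -0.3272 = -0.3272

y = -0.3272


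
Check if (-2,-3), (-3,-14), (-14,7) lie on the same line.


-2*(-14-7) - 3*(7+ 3) - 14*(-3+ 14)
= 42 - 30 - 154 = -142

No, not collinear (determinant = -142)


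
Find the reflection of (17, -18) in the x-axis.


Reflection rule for x-axis: (x, -y)
(17, -18) -> (17, 18)

(17, 18)


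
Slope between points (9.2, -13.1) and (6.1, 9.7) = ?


dy = 9.7 + 13.1 = 22.8
dx = 6.1 - 9.2 = -3.1
m = 22.8/(-3.1) = -7.3548

m = -7.3548


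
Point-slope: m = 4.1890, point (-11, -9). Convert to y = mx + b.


y + 9 = 4.1890(x + 11)
y = 4.1890x - 9 - 4.1890*(-11)
y = 4.1890x + 37.0790

y = 4.1890x + 37.0790


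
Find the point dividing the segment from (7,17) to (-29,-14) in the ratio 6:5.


Px = (6*(-29) + 5*7)/11 = -139/11 = -12.6364
Py = (6*(-14) + 5*17)/11 = 1/11 = 0.0909

P = (-12.6364, 0.0909)


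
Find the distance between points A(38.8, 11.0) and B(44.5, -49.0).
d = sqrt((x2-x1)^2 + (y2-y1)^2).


dx = 44.5 - 38.8 = 5.7
dy = -49.0 - 11.0 = -60.0
d = sqrt(32.49 + 3600.0) = sqrt(3632.49) = 60.2701

60.2701


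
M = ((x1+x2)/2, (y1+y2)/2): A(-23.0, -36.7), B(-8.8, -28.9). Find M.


Mx = (-23.0 - 8.8)/2 = -31.8/2 = -15.9000
My = (-36.7 - 28.9)/2 = -65.6/2 = -32.8000

(-15.9000, -32.8000)


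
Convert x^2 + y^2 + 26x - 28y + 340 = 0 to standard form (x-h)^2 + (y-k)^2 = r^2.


h = -D/2 = -26/2 = -13
k = -E/2 = 28/2 = 14
r^2 = h^2 + k^2 - F = 169 + 196 - 340 = 25
r = 5

Center (-13, 14), radius = 5


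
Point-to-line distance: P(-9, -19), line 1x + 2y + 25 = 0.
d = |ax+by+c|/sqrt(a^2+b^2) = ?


|1*(-9) + 2*(-19) + 25| = |-22| = 22
sqrt(1 + 4) = sqrt(5) = 2.2361
d = 22/sqrt(5) = 9.8387

9.8387


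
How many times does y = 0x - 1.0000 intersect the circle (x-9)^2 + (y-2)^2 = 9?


Substitute y = 0x - 1.0000: (x-9)^2 + (0x- 1.0000-2)^2 = 9
Expand to Ax^2 + Bx + C = 0, where b-k = -3
A = 1+m^2 = 1
B = 2(m(b-k) - h) = 2(0*(-3) - 9) = -18
C = h^2 + (b-k)^2 - r^2 = 81 + 9 - 9 = 81
disc = B^2-4AC = 324.0000 - 324.0000 = 0
disc = 0

1 intersection point (tangent)


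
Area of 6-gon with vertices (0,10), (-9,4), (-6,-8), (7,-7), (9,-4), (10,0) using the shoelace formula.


sum(xi*y_{i+1}) = 0*4 - 9*(-8) - 6*(-7) + 7*(-4) + 9*0 + 10*10 = 186
sum(yi*x_{i+1}) = 10*(-9) + 4*(-6) - 8*7 - 7*9 - 4*10 + 0*0 = -273
Area = |186 + 273|/2 = 459/2 = 229.5000

229.5000 sq units


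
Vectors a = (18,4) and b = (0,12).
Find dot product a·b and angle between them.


a·b = 18*0 + 4*12 = 0 + 48 = 48
|a| = sqrt(324+16) = 18.4391
|b| = sqrt(0+144) = 12.0000
cos(theta) = 48/(sqrt(340)*sqrt(144)) = 48/sqrt(48960) = 0.216930
theta = arccos(48/sqrt(48960)) = 77.4712 degrees

a·b = 48, theta = 77.4712 deg


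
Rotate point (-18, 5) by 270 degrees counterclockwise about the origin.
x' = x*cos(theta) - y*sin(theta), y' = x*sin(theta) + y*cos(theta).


cos(270) = 0, sin(270) = -1
x' = -18*0 - 5*(-1) = 5
y' = -18*(-1) + 5*0 = 18

(5, 18)


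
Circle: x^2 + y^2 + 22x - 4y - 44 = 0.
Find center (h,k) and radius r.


h = -D/2 = -22/2 = -11
k = -E/2 = 4/2 = 2
r^2 = h^2 + k^2 - F = 121 + 4 + 44 = 169
r = 13

Center (-11, 2), radius = 13


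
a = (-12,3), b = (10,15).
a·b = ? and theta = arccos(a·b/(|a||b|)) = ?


a·b = -12*10 + 3*15 = -120 + 45 = -75
|a| = sqrt(144+9) = 12.3693
|b| = sqrt(100+225) = 18.0278
cos(theta) = -75/(sqrt(153)*sqrt(325)) = -75/sqrt(49725) = -0.336336
theta = arccos(-75/sqrt(49725)) = 109.6538 degrees

a·b = -75, theta = 109.6538 deg


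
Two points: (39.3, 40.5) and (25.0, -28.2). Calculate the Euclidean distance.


dx = 25.0 - 39.3 = -14.3
dy = -28.2 - 40.5 = -68.7
d = sqrt(204.49 + 4719.69) = sqrt(4924.18) = 70.1725

70.1725


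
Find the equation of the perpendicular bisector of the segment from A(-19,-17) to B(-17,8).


Midpoint = (-18, -4.5)
Slope of AB = dy/dx = 25/2 = 12.5000
Perp slope = -dx/dy = -2/25 = -0.0800
b = My - (perp slope)*Mx = -4.5 + (2*(-18))/25 = -4.5 - 1.4400 = -5.9400

y = -0.0800x - 5.9400


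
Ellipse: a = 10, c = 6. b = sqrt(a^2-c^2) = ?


b^2 = 10^2 - (6)^2 = 100 - 36 = 64
b = sqrt(64) = 8

b = 8


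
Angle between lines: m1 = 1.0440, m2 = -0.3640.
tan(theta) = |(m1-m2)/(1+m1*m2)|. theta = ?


m1-m2 = 1.408
1+m1*m2 = 0.619984
tan(theta) = |1.408/0.619984| = 2.271026
theta = arctan(|1.408/0.619984|) = 66.2347 degrees (acute angle)

66.2347 degrees


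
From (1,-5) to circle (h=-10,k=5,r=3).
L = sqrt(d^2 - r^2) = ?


d = sqrt((1+ 10)^2 + (-5-5)^2) = sqrt(121+100) = 14.8661
L = sqrt(221.0000 - 9) = sqrt(212.0000) = 14.5602

14.5602


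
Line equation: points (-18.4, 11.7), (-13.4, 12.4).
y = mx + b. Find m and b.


m = (0.7)/(5) = 0.1400
b = y1 - m*x1 = 11.7 - (0.7*(-18.4))/(5) = 11.7 + 2.5760 = 14.2760

y = 0.1400x + 14.2760


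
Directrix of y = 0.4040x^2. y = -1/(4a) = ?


a = 0.4040
1/(4a) = 0.6188
directrix: y = -0.6188 = -0.6188

y = -0.6188


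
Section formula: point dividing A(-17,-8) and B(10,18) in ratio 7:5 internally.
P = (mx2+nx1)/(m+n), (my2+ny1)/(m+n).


Px = (7*10 + 5*(-17))/12 = -15/12 = -1.2500
Py = (7*18 + 5*(-8))/12 = 86/12 = 7.1667

P = (-1.2500, 7.1667)


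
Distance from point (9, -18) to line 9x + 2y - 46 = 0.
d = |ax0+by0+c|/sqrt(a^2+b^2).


|9*9 + 2*(-18) - 46| = |-1| = 1
sqrt(81 + 4) = sqrt(85) = 9.2195
d = 1/sqrt(85) = 0.1085

0.1085


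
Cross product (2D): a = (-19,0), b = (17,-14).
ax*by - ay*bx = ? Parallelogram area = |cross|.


cross = -19*(-14) - 0*17 = 266 - 0 = 266
Parallelogram area = |266| = 266

cross = 266, parallelogram area = 266


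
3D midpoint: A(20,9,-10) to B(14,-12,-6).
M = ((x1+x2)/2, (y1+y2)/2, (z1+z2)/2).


Mx = (20+14)/2 = 17.0000
My = (9- 12)/2 = -1.5000
Mz = (-10- 6)/2 = -8.0000

M = (17.0000, -1.5000, -8.0000)


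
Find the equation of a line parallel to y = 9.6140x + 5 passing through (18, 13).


Parallel lines have equal slopes.
m2 = 9.6140
b2 = 13 - 9.6140*18 = -160.0520

y = 9.6140x - 160.0520


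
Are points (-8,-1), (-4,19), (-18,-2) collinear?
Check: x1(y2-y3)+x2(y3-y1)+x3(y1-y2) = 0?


-8*(19+ 2) - 4*(-2+ 1) - 18*(-1-19)
= -168 + 4 + 360 = 196

No, not collinear (determinant = 196)


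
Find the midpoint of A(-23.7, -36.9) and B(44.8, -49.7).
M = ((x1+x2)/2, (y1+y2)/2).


Mx = (-23.7 + 44.8)/2 = 21.1/2 = 10.5500
My = (-36.9 - 49.7)/2 = -86.6/2 = -43.3000

(10.5500, -43.3000)


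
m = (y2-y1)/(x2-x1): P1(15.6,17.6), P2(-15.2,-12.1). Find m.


dy = -12.1 - 17.6 = -29.7
dx = -15.2 - 15.6 = -30.8
m = -29.7/(-30.8) = 0.9643

m = 0.9643


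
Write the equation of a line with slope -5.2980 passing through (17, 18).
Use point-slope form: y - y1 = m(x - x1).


y - 18 = -5.2980(x - 17)
y = -5.2980x + 18 + 5.2980*17
y = -5.2980x + 108.0660

y = -5.2980x + 108.0660


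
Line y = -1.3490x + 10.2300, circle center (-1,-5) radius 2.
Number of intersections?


Substitute y = -1.3490x + 10.2300: (x+ 1)^2 + (-1.3490x+10.2300+ 5)^2 = 4
Expand to Ax^2 + Bx + C = 0, where b-k = 15.23
A = 1+m^2 = 2.819801
B = 2(m(b-k) - h) = 2(-1.3490*15.23 + 1) = -39.09054
C = h^2 + (b-k)^2 - r^2 = 1 + 231.9529 - 4 = 228.9529
disc = B^2-4AC = 1528.0703 - 2582.4065 = -1054.3362
disc < 0

0 intersection points


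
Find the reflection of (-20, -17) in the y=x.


Reflection rule for y=x: (y, x)
(-20, -17) -> (-17, -20)

(-17, -20)


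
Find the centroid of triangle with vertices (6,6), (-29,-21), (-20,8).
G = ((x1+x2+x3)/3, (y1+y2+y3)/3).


Gx = (6- 29- 20)/3 = -43/3 = -14.3333
Gy = (6- 21+8)/3 = -7/3 = -2.3333

G = (-14.3333, -2.3333)


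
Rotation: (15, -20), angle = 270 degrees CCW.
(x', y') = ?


cos(270) = 0, sin(270) = -1
x' = 15*0 + 20*(-1) = -20
y' = 15*(-1) - 20*0 = -15

(-20, -15)


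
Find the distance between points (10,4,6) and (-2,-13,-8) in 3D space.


dx=-12, dy=-17, dz=-14
d = sqrt(144+289+196) = sqrt(629) = 25.0799

25.0799


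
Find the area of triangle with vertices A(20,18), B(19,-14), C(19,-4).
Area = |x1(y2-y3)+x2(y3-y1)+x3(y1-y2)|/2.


20*(-14+ 4) = -200
19*(-4-18) = -418
19*(18+ 14) = 608
sum = -10
Area = |-10|/2 = 5.0000

5.0000 sq units


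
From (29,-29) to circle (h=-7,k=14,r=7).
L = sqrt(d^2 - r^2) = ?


d = sqrt((29+ 7)^2 + (-29-14)^2) = sqrt(1296+1849) = 56.0803
L = sqrt(3145.0000 - 49) = sqrt(3096.0000) = 55.6417

55.6417


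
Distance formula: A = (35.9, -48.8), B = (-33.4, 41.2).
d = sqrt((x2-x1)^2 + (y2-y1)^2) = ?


dx = -33.4 - 35.9 = -69.3
dy = 41.2 + 48.8 = 90.0
d = sqrt(4802.49 + 8100.0) = sqrt(12902.49) = 113.5891

113.5891


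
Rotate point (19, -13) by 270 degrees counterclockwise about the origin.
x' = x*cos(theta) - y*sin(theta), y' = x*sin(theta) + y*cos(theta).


cos(270) = 0, sin(270) = -1
x' = 19*0 + 13*(-1) = -13
y' = 19*(-1) - 13*0 = -19

(-13, -19)


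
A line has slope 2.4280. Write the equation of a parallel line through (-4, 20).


Parallel lines have equal slopes.
m2 = 2.4280
b2 = 20 - 2.4280*(-4) = 29.7120

y = 2.4280x + 29.7120


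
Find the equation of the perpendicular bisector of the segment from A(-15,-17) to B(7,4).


Midpoint = (-4, -6.5)
Slope of AB = dy/dx = 21/22 = 0.9545
Perp slope = -dx/dy = -22/21 = -1.0476
b = My - (perp slope)*Mx = -6.5 + (22*(-4))/21 = -6.5 - 4.1905 = -10.6905

y = -1.0476x - 10.6905


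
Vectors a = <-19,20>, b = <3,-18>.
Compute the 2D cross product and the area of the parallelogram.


cross = -19*(-18) - 20*3 = 342 - 60 = 282
Parallelogram area = |282| = 282

cross = 282, parallelogram area = 282


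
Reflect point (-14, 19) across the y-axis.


Reflection rule for y-axis: (-x, y)
(-14, 19) -> (14, 19)

(14, 19)


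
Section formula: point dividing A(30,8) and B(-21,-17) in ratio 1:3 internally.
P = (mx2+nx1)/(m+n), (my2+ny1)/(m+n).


Px = (1*(-21) + 3*30)/4 = 69/4 = 17.2500
Py = (1*(-17) + 3*8)/4 = 7/4 = 1.7500

P = (17.2500, 1.7500)


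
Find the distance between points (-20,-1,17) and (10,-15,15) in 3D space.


dx=30, dy=-14, dz=-2
d = sqrt(900+196+4) = sqrt(1100) = 33.1662

33.1662


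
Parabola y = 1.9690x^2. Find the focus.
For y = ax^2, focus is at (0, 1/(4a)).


a = 1.9690
4a = 7.8760
focus = (0, 1/7.8760) = (0, 0.1270)

Focus = (0, 0.1270)


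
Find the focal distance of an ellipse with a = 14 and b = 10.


c^2 = 14^2 - 10^2 = 196 - 100 = 96
c = sqrt(96) = 9.7980

c = 9.7980


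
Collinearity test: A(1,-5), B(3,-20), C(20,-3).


1*(-20+ 3) + 3*(-3+ 5) + 20*(-5+ 20)
= -17 + 6 + 300 = 289

No, not collinear (determinant = 289)


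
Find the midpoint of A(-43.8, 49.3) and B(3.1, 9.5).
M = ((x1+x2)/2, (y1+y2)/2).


Mx = (-43.8 + 3.1)/2 = -40.7/2 = -20.3500
My = (49.3 + 9.5)/2 = 58.8/2 = 29.4000

(-20.3500, 29.4000)


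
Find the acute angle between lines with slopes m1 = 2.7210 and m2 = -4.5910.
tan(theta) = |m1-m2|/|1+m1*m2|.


m1-m2 = 7.312
1+m1*m2 = -11.492111
tan(theta) = |7.312/(-11.492111)| = 0.636263
theta = arctan(|7.312/(-11.492111)|) = 32.4671 degrees (acute angle)

32.4671 degrees


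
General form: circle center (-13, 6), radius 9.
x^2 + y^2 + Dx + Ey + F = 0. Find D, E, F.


(x+ 13)^2 + (y-6)^2 = 9^2
D = -2h = 26, E = -2k = -12
F = h^2+k^2-r^2 = 169+36-81 = 124

D = 26, E = -12, F = 124


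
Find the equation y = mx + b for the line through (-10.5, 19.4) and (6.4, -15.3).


m = (-34.7)/(16.9) = -2.0533
b = y1 - m*x1 = 19.4 - (-34.7*(-10.5))/(16.9) = 19.4 - 21.5592 = -2.1592

y = -2.0533x - 2.1592


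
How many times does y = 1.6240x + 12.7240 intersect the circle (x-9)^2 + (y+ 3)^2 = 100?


Substitute y = 1.6240x + 12.7240: (x-9)^2 + (1.6240x+12.7240+ 3)^2 = 100
Expand to Ax^2 + Bx + C = 0, where b-k = 15.724
A = 1+m^2 = 3.637376
B = 2(m(b-k) - h) = 2(1.6240*15.724 - 9) = 33.071552
C = h^2 + (b-k)^2 - r^2 = 81 + 247.244176 - 100 = 228.244176
disc = B^2-4AC = 1093.7276 - 3320.8396 = -2227.1120
disc < 0

0 intersection points


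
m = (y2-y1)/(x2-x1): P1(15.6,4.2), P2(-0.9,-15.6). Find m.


dy = -15.6 - 4.2 = -19.8
dx = -0.9 - 15.6 = -16.5
m = -19.8/(-16.5) = 1.2000

m = 1.2000


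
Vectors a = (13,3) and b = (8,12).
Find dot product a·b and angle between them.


a·b = 13*8 + 3*12 = 104 + 36 = 140
|a| = sqrt(169+9) = 13.3417
|b| = sqrt(64+144) = 14.4222
cos(theta) = 140/(sqrt(178)*sqrt(208)) = 140/sqrt(37024) = 0.727589
theta = arccos(140/sqrt(37024)) = 43.3153 degrees

a·b = 140, theta = 43.3153 deg


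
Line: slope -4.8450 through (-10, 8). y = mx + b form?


y - 8 = -4.8450(x + 10)
y = -4.8450x + 8 + 4.8450*(-10)
y = -4.8450x - 40.4500

y = -4.8450x - 40.4500


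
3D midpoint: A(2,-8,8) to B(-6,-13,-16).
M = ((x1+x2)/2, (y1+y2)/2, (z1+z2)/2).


Mx = (2- 6)/2 = -2.0000
My = (-8- 13)/2 = -10.5000
Mz = (8- 16)/2 = -4.0000

M = (-2.0000, -10.5000, -4.0000)


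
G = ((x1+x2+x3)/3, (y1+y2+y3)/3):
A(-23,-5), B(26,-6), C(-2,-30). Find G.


Gx = (-23+26- 2)/3 = 1/3 = 0.3333
Gy = (-5- 6- 30)/3 = -41/3 = -13.6667

G = (0.3333, -13.6667)


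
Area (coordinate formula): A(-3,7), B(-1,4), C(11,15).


-3*(4-15) = 33
-1*(15-7) = -8
11*(7-4) = 33
sum = 58
Area = |58|/2 = 29.0000

29.0000 sq units


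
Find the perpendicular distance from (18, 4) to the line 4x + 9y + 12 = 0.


|4*18 + 9*4 + 12| = |120| = 120
sqrt(16 + 81) = sqrt(97) = 9.8489
d = 120/sqrt(97) = 12.1842

12.1842


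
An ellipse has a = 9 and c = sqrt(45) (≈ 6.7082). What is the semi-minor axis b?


b^2 = 9^2 - (sqrt(45))^2 = 81 - 45 = 36
b = sqrt(36) = 6

b = 6


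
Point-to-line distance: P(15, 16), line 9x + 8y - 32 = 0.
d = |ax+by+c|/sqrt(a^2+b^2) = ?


|9*15 + 8*16 - 32| = |231| = 231
sqrt(81 + 64) = sqrt(145) = 12.0416
d = 231/sqrt(145) = 19.1835

19.1835


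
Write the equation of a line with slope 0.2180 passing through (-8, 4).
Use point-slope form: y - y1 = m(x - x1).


y - 4 = 0.2180(x + 8)
y = 0.2180x + 4 - 0.2180*(-8)
y = 0.2180x + 5.7440

y = 0.2180x + 5.7440


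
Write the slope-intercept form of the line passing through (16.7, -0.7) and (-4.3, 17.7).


m = (18.4)/(-21.0) = -0.8762
b = y1 - m*x1 = -0.7 - (18.4*16.7)/(-21.0) = -0.7 + 14.6324 = 13.9324

y = -0.8762x + 13.9324


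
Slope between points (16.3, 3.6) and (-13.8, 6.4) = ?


dy = 6.4 - 3.6 = 2.8
dx = -13.8 - 16.3 = -30.1
m = 2.8/(-30.1) = -0.0930

m = -0.0930


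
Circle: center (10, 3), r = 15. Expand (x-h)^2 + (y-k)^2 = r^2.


(x-10)^2 + (y-3)^2 = 15^2
D = -2h = -20, E = -2k = -6
F = h^2+k^2-r^2 = 100+9-225 = -116

x^2 + y^2 - 20x - 6y - 116 = 0


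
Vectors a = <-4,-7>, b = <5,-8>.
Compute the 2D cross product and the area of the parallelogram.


cross = -4*(-8) + 7*5 = 32 + 35 = 67
Parallelogram area = |67| = 67

cross = 67, parallelogram area = 67


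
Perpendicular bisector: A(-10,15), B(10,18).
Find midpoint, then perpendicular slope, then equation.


Midpoint = (0, 16.5)
Slope of AB = dy/dx = 3/20 = 0.1500
Perp slope = -dx/dy = -20/3 = -6.6667
b = My - (perp slope)*Mx = 16.5 + (20*0)/3 = 16.5 + 0 = 16.5000

y = -6.6667x + 16.5000


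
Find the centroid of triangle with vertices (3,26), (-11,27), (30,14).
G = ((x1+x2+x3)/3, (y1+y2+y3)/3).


Gx = (3- 11+30)/3 = 22/3 = 7.3333
Gy = (26+27+14)/3 = 67/3 = 22.3333

G = (7.3333, 22.3333)


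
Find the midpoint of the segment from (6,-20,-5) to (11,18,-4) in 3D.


Mx = (6+11)/2 = 8.5000
My = (-20+18)/2 = -1.0000
Mz = (-5- 4)/2 = -4.5000

M = (8.5000, -1.0000, -4.5000)


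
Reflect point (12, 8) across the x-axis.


Reflection rule for x-axis: (x, -y)
(12, 8) -> (12, -8)

(12, -8)


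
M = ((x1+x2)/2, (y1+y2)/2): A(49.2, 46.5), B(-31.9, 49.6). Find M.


Mx = (49.2 - 31.9)/2 = 17.3/2 = 8.6500
My = (46.5 + 49.6)/2 = 96.1/2 = 48.0500

(8.6500, 48.0500)


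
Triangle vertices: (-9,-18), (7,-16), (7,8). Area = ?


-9*(-16-8) = 216
7*(8+ 18) = 182
7*(-18+ 16) = -14
sum = 384
Area = |384|/2 = 192.0000

192.0000 sq units


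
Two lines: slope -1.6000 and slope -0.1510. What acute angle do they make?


m1-m2 = -1.449
1+m1*m2 = 1.2416
tan(theta) = |-1.449/1.2416| = 1.167043
theta = arctan(|-1.449/1.2416|) = 49.4078 degrees (acute angle)

49.4078 degrees


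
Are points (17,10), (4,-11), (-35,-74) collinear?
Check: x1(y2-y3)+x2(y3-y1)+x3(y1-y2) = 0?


17*(-11+ 74) + 4*(-74-10) - 35*(10+ 11)
= 1071 - 336 - 735 = 0

Yes, collinear (determinant = 0)


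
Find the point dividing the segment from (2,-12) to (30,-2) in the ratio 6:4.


Px = (6*30 + 4*2)/10 = 188/10 = 18.8000
Py = (6*(-2) + 4*(-12))/10 = -60/10 = -6.0000

P = (18.8000, -6.0000)


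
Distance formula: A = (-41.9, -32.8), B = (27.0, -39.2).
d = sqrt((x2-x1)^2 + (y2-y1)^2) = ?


dx = 27.0 + 41.9 = 68.9
dy = -39.2 + 32.8 = -6.4
d = sqrt(4747.21 + 40.96) = sqrt(4788.17) = 69.1966

69.1966


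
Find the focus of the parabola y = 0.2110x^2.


a = 0.2110
4a = 0.8440
focus = (0, 1/0.8440) = (0, 1.1848)

Focus = (0, 1.1848)


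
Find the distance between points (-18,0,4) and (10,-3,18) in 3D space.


dx=28, dy=-3, dz=14
d = sqrt(784+9+196) = sqrt(989) = 31.4484

31.4484


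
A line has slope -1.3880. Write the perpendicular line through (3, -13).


Perpendicular slope = -1/m1 = -1/(-1.3880) = 0.7205
b2 = y0 - m2*x0 = -13 + 3/(-1.3880) = -13 - 2.1614 = -15.1614

y = 0.7205x - 15.1614


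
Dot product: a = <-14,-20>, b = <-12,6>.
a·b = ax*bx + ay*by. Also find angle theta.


a·b = -14*(-12) - 20*6 = 168 - 120 = 48
|a| = sqrt(196+400) = 24.4131
|b| = sqrt(144+36) = 13.4164
cos(theta) = 48/(sqrt(596)*sqrt(180)) = 48/sqrt(107280) = 0.146549
theta = arccos(48/sqrt(107280)) = 81.5730 degrees

a·b = 48, theta = 81.5730 deg


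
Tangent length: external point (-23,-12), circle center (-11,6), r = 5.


d = sqrt((-23+ 11)^2 + (-12-6)^2) = sqrt(144+324) = 21.6333
L = sqrt(468.0000 - 25) = sqrt(443.0000) = 21.0476

21.0476


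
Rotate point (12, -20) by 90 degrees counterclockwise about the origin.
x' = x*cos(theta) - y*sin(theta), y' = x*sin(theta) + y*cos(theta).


cos(90) = 0, sin(90) = 1
x' = 12*0 + 20*1 = 20
y' = 12*1 - 20*0 = 12

(20, 12)


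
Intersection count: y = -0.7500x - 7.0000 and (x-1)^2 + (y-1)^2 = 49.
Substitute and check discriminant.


Substitute y = -0.7500x - 7.0000: (x-1)^2 + (-0.7500x- 7.0000-1)^2 = 49
Expand to Ax^2 + Bx + C = 0, where b-k = -8
A = 1+m^2 = 1.5625
B = 2(m(b-k) - h) = 2(-0.7500*(-8) - 1) = 10
C = h^2 + (b-k)^2 - r^2 = 1 + 64 - 49 = 16
disc = B^2-4AC = 100.0000 - 100.0000 = 0
disc = 0

1 intersection point (tangent)


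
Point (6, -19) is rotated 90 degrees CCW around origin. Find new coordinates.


cos(90) = 0, sin(90) = 1
x' = 6*0 + 19*1 = 19
y' = 6*1 - 19*0 = 6

(19, 6)


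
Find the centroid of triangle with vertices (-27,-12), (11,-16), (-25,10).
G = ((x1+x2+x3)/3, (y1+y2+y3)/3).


Gx = (-27+11- 25)/3 = -41/3 = -13.6667
Gy = (-12- 16+10)/3 = -18/3 = -6.0000

G = (-13.6667, -6.0000)


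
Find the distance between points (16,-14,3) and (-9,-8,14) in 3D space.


dx=-25, dy=6, dz=11
d = sqrt(625+36+121) = sqrt(782) = 27.9643

27.9643


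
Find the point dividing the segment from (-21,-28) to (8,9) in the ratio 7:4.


Px = (7*8 + 4*(-21))/11 = -28/11 = -2.5455
Py = (7*9 + 4*(-28))/11 = -49/11 = -4.4545

P = (-2.5455, -4.4545)


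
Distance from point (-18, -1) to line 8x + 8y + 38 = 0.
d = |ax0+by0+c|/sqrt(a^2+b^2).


|8*(-18) + 8*(-1) + 38| = |-114| = 114
sqrt(64 + 64) = sqrt(128) = 11.3137
d = 114/sqrt(128) = 10.0763

10.0763


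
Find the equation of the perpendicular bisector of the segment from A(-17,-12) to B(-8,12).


Midpoint = (-12.5, 0)
Slope of AB = dy/dx = 24/9 = 2.6667
Perp slope = -dx/dy = -9/24 = -0.3750
b = My - (perp slope)*Mx = 0 + (9*(-12.5))/24 = 0 - 4.6875 = -4.6875

y = -0.3750x - 4.6875


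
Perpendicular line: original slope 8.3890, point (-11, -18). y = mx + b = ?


Perpendicular slope = -1/m1 = -1/8.3890 = -0.1192
b2 = y0 - m2*x0 = -18 - 11/8.3890 = -18 - 1.3112 = -19.3112

y = -0.1192x - 19.3112


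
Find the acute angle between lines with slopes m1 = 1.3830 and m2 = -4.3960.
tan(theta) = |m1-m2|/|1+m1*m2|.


m1-m2 = 5.779
1+m1*m2 = -5.079668
tan(theta) = |5.779/(-5.079668)| = 1.137673
theta = arctan(|5.779/(-5.079668)|) = 48.6849 degrees (acute angle)

48.6849 degrees


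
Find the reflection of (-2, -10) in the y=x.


Reflection rule for y=x: (y, x)
(-2, -10) -> (-10, -2)

(-10, -2)


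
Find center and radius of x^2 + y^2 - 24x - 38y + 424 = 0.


h = -D/2 = 24/2 = 12
k = -E/2 = 38/2 = 19
r^2 = h^2 + k^2 - F = 144 + 361 - 424 = 81
r = 9

Center (12, 19), radius = 9


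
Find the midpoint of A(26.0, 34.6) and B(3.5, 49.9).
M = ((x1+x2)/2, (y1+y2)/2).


Mx = (26.0 + 3.5)/2 = 29.5/2 = 14.7500
My = (34.6 + 49.9)/2 = 84.5/2 = 42.2500

(14.7500, 42.2500)


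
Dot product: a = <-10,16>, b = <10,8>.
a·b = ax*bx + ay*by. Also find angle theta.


a·b = -10*10 + 16*8 = -100 + 128 = 28
|a| = sqrt(100+256) = 18.8680
|b| = sqrt(100+64) = 12.8062
cos(theta) = 28/(sqrt(356)*sqrt(164)) = 28/sqrt(58384) = 0.115881
theta = arccos(28/sqrt(58384)) = 83.3456 degrees

a·b = 28, theta = 83.3456 deg


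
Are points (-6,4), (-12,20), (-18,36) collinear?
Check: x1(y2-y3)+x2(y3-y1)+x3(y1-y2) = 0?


-6*(20-36) - 12*(36-4) - 18*(4-20)
= 96 - 384 + 288 = 0

Yes, collinear (determinant = 0)


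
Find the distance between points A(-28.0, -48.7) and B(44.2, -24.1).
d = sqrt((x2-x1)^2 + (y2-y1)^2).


dx = 44.2 + 28.0 = 72.2
dy = -24.1 + 48.7 = 24.6
d = sqrt(5212.84 + 605.16) = sqrt(5818.0) = 76.2758

76.2758


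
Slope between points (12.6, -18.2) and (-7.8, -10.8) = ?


dy = -10.8 + 18.2 = 7.4
dx = -7.8 - 12.6 = -20.4
m = 7.4/(-20.4) = -0.3627

m = -0.3627


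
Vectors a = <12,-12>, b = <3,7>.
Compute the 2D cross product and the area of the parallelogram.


cross = 12*7 + 12*3 = 84 + 36 = 120
Parallelogram area = |120| = 120

cross = 120, parallelogram area = 120


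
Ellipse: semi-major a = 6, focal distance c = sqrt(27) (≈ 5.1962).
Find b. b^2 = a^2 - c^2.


b^2 = 6^2 - (sqrt(27))^2 = 36 - 27 = 9
b = sqrt(9) = 3

b = 3


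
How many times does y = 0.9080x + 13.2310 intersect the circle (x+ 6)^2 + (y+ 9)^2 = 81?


Substitute y = 0.9080x + 13.2310: (x+ 6)^2 + (0.9080x+13.2310+ 9)^2 = 81
Expand to Ax^2 + Bx + C = 0, where b-k = 22.231
A = 1+m^2 = 1.824464
B = 2(m(b-k) - h) = 2(0.9080*22.231 + 6) = 52.371496
C = h^2 + (b-k)^2 - r^2 = 36 + 494.217361 - 81 = 449.217361
disc = B^2-4AC = 2742.7736 - 3278.3236 = -535.5500
disc < 0

0 intersection points


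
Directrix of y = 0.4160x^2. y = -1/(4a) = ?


a = 0.4160
1/(4a) = 0.6010
directrix: y = -0.6010 = -0.6010

y = -0.6010


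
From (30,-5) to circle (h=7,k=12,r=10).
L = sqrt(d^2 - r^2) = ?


d = sqrt((30-7)^2 + (-5-12)^2) = sqrt(529+289) = 28.6007
L = sqrt(818.0000 - 100) = sqrt(718.0000) = 26.7955

26.7955


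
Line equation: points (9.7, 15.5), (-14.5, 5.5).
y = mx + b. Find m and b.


m = (-10.0)/(-24.2) = 0.4132
b = y1 - m*x1 = 15.5 - (-10.0*9.7)/(-24.2) = 15.5 - 4.0083 = 11.4917

y = 0.4132x + 11.4917


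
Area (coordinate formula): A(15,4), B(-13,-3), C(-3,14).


15*(-3-14) = -255
-13*(14-4) = -130
-3*(4+ 3) = -21
sum = -406
Area = |-406|/2 = 203.0000

203.0000 sq units


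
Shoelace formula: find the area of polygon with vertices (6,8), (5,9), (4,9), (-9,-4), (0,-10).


sum(xi*y_{i+1}) = 6*9 + 5*9 + 4*(-4) - 9*(-10) + 0*8 = 173
sum(yi*x_{i+1}) = 8*5 + 9*4 + 9*(-9) - 4*0 - 10*6 = -65
Area = |173 + 65|/2 = 238/2 = 119.0000

119.0000 sq units


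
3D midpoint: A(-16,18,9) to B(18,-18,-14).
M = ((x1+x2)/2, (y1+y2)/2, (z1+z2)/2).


Mx = (-16+18)/2 = 1.0000
My = (18- 18)/2 = 0
Mz = (9- 14)/2 = -2.5000

M = (1.0000, 0, -2.5000)


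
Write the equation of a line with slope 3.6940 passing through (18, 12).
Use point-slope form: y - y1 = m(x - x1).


y - 12 = 3.6940(x - 18)
y = 3.6940x + 12 - 3.6940*18
y = 3.6940x - 54.4920

y = 3.6940x - 54.4920


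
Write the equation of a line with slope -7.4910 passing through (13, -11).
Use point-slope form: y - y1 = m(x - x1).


y + 11 = -7.4910(x - 13)
y = -7.4910x - 11 + 7.4910*13
y = -7.4910x + 86.3830

y = -7.4910x + 86.3830


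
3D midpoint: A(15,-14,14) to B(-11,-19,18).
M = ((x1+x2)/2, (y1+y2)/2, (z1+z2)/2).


Mx = (15- 11)/2 = 2.0000
My = (-14- 19)/2 = -16.5000
Mz = (14+18)/2 = 16.0000

M = (2.0000, -16.5000, 16.0000)


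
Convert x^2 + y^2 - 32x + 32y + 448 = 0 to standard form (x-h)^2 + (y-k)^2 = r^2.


h = -D/2 = 32/2 = 16
k = -E/2 = -32/2 = -16
r^2 = h^2 + k^2 - F = 256 + 256 - 448 = 64
r = 8

Center (16, -16), radius = 8


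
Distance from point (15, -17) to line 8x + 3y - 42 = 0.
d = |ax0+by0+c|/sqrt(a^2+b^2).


|8*15 + 3*(-17) - 42| = |27| = 27
sqrt(64 + 9) = sqrt(73) = 8.5440
d = 27/sqrt(73) = 3.1601

3.1601


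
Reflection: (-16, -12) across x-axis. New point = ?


Reflection rule for x-axis: (x, -y)
(-16, -12) -> (-16, 12)

(-16, 12)


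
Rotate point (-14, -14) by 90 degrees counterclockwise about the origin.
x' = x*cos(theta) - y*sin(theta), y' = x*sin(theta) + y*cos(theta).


cos(90) = 0, sin(90) = 1
x' = -14*0 + 14*1 = 14
y' = -14*1 - 14*0 = -14

(14, -14)


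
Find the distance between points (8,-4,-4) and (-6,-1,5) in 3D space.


dx=-14, dy=3, dz=9
d = sqrt(196+9+81) = sqrt(286) = 16.9115

16.9115


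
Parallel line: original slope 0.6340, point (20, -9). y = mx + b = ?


Parallel lines have equal slopes.
m2 = 0.6340
b2 = -9 - 0.6340*20 = -21.6800

y = 0.6340x - 21.6800


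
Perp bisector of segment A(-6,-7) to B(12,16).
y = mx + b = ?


Midpoint = (3, 4.5)
Slope of AB = dy/dx = 23/18 = 1.2778
Perp slope = -dx/dy = -18/23 = -0.7826
b = My - (perp slope)*Mx = 4.5 + (18*3)/23 = 4.5 + 2.3478 = 6.8478

y = -0.7826x + 6.8478


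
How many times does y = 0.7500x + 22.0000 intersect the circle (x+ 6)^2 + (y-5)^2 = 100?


Substitute y = 0.7500x + 22.0000: (x+ 6)^2 + (0.7500x+22.0000-5)^2 = 100
Expand to Ax^2 + Bx + C = 0, where b-k = 17
A = 1+m^2 = 1.5625
B = 2(m(b-k) - h) = 2(0.7500*17 + 6) = 37.5
C = h^2 + (b-k)^2 - r^2 = 36 + 289 - 100 = 225
disc = B^2-4AC = 1406.2500 - 1406.2500 = 0
disc = 0

1 intersection point (tangent)


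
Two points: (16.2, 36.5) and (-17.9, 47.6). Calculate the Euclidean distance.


dx = -17.9 - 16.2 = -34.1
dy = 47.6 - 36.5 = 11.1
d = sqrt(1162.81 + 123.21) = sqrt(1286.02) = 35.8611

35.8611


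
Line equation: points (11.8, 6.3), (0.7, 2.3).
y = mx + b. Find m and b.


m = (-4.0)/(-11.1) = 0.3604
b = y1 - m*x1 = 6.3 - (-4.0*11.8)/(-11.1) = 6.3 - 4.2523 = 2.0477

y = 0.3604x + 2.0477


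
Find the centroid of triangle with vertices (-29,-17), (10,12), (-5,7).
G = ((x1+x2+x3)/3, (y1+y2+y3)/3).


Gx = (-29+10- 5)/3 = -24/3 = -8.0000
Gy = (-17+12+7)/3 = 2/3 = 0.6667

G = (-8.0000, 0.6667)


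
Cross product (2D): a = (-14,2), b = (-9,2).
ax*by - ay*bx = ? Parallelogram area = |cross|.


cross = -14*2 - 2*(-9) = -28 + 18 = -10
Parallelogram area = |-10| = 10

cross = -10, parallelogram area = 10


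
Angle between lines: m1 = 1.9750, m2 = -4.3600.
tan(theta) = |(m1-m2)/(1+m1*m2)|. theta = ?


m1-m2 = 6.335
1+m1*m2 = -7.611
tan(theta) = |6.335/(-7.611)| = 0.832348
theta = arctan(|6.335/(-7.611)|) = 39.7722 degrees (acute angle)

39.7722 degrees


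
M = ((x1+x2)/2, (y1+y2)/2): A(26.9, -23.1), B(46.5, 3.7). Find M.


Mx = (26.9 + 46.5)/2 = 73.4/2 = 36.7000
My = (-23.1 + 3.7)/2 = -19.4/2 = -9.7000

(36.7000, -9.7000)


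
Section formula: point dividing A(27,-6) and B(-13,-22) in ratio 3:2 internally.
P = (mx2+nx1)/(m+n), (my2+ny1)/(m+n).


Px = (3*(-13) + 2*27)/5 = 15/5 = 3.0000
Py = (3*(-22) + 2*(-6))/5 = -78/5 = -15.6000

P = (3.0000, -15.6000)


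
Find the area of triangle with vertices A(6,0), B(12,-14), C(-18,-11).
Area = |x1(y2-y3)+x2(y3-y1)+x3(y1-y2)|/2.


6*(-14+ 11) = -18
12*(-11-0) = -132
-18*(0+ 14) = -252
sum = -402
Area = |-402|/2 = 201.0000

201.0000 sq units


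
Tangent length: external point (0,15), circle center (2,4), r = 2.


d = sqrt((0-2)^2 + (15-4)^2) = sqrt(4+121) = 11.1803
L = sqrt(125.0000 - 4) = sqrt(121.0000) = 11.0000

11.0000


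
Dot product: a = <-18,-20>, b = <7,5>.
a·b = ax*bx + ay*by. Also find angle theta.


a·b = -18*7 - 20*5 = -126 - 100 = -226
|a| = sqrt(324+400) = 26.9072
|b| = sqrt(49+25) = 8.6023
cos(theta) = -226/(sqrt(724)*sqrt(74)) = -226/sqrt(53576) = -0.976390
theta = arccos(-226/sqrt(53576)) = 167.5249 degrees

a·b = -226, theta = 167.5249 deg


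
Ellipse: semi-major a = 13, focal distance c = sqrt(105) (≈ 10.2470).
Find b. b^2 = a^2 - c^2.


b^2 = 13^2 - (sqrt(105))^2 = 169 - 105 = 64
b = sqrt(64) = 8

b = 8


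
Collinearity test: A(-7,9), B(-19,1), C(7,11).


-7*(1-11) - 19*(11-9) + 7*(9-1)
= 70 - 38 + 56 = 88

No, not collinear (determinant = 88)


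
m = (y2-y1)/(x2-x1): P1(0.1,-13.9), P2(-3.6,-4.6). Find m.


dy = -4.6 + 13.9 = 9.3
dx = -3.6 - 0.1 = -3.7
m = 9.3/(-3.7) = -2.5135

m = -2.5135


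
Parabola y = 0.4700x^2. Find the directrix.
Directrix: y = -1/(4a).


a = 0.4700
1/(4a) = 0.5319
directrix: y = -0.5319 = -0.5319

y = -0.5319


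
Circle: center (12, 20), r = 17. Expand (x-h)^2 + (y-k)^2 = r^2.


(x-12)^2 + (y-20)^2 = 17^2
D = -2h = -24, E = -2k = -40
F = h^2+k^2-r^2 = 144+400-289 = 255

x^2 + y^2 - 24x - 40y + 255 = 0


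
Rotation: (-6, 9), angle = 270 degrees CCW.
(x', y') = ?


cos(270) = 0, sin(270) = -1
x' = -6*0 - 9*(-1) = 9
y' = -6*(-1) + 9*0 = 6

(9, 6)


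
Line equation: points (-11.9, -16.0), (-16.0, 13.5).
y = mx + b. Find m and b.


m = (29.5)/(-4.1) = -7.1951
b = y1 - m*x1 = -16.0 - (29.5*(-11.9))/(-4.1) = -16.0 - 85.6220 = -101.6220

y = -7.1951x - 101.6220
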